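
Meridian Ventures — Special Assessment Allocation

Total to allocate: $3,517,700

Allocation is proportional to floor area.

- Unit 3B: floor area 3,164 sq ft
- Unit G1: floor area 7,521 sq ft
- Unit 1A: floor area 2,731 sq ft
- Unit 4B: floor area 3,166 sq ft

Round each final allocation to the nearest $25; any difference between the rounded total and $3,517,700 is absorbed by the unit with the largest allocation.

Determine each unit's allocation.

Combined floor area = 16,582.
Unrounded shares: Unit 3B 3,164/16,582 × $3,517,700 = 671,209.91; Unit G1 7,521/16,582 × $3,517,700 = 1,595,502.45; Unit 1A 2,731/16,582 × $3,517,700 = 579,353.44; Unit 4B 3,166/16,582 × $3,517,700 = 671,634.19.
After rounding ($25): Unit 3B $671,200; Unit G1 $1,595,500; Unit 1A $579,350; Unit 4B $671,625. Sum = $3,517,675.
Difference $3,517,700 − $3,517,675 = +$25 applied to largest allocation (Unit G1): Unit G1 becomes $1,595,525.

Unit 3B: $671,200; Unit G1: $1,595,525; Unit 1A: $579,350; Unit 4B: $671,625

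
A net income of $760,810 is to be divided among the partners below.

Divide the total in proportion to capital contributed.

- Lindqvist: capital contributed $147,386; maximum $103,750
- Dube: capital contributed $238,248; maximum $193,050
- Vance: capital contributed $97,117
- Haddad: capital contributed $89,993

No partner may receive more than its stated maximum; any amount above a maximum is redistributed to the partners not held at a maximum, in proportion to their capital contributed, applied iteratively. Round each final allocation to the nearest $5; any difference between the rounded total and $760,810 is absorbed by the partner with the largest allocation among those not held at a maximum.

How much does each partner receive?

Lindqvist: $103,750 · Dube: $193,050 · Vance: $240,840 · Haddad: $223,170

Sum of capital contributed: 572,744.
Unconstrained shares: Lindqvist 195,781.61; Dube 316,479.02; Vance 129,006.30; Haddad 119,543.07.
Held at cap: Lindqvist ($103,750), Dube ($193,050); residual $464,010 reallocated over remaining capital contributed 187,110.
Remaining shares: Vance 240,838.33 → $240,840; Haddad 223,171.67 → $223,170.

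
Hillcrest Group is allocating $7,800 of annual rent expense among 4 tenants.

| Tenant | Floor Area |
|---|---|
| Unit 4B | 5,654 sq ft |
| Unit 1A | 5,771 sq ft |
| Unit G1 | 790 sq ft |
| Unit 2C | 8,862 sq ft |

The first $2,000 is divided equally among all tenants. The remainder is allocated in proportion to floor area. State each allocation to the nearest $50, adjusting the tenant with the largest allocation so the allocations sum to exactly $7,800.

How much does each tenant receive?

Unit 4B: $2,050 | Unit 1A: $2,100 | Unit G1: $700 | Unit 2C: $2,950

$2,000 shared equally gives $500 per tenant.
Remainder $5,800 by floor area (total 21,077): Unit 4B 1,555.88 → $1,550; Unit 1A 1,588.07 → $1,600; Unit G1 217.39 → $200; Unit 2C 2,438.66 → $2,450.
Totals: Unit 4B $500 + $1,550 = $2,050; Unit 1A $500 + $1,600 = $2,100; Unit G1 $500 + $200 = $700; Unit 2C $500 + $2,450 = $2,950.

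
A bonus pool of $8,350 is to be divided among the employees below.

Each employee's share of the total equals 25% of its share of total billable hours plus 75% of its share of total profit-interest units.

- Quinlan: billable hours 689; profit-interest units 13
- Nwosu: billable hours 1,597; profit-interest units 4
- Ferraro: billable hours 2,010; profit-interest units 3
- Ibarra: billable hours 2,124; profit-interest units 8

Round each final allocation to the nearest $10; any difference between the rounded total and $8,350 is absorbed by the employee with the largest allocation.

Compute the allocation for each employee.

Totals — billable hours 6,420, profit-interest units 28.
Blended shares (25% billable hours + 75% profit-interest units): Quinlan 0.3750; Nwosu 0.1693; Ferraro 0.1586; Ibarra 0.2970.
Unrounded shares: Quinlan 3,131.62; Nwosu 1,413.92; Ferraro 1,324.55; Ibarra 2,479.92.
After rounding ($10): Quinlan $3,130; Nwosu $1,410; Ferraro $1,320; Ibarra $2,480. Sum = $8,340.
Difference $8,350 − $8,340 = +$10 applied to largest allocation (Quinlan): Quinlan becomes $3,140.

Quinlan: $3,140 · Nwosu: $1,410 · Ferraro: $1,320 · Ibarra: $2,480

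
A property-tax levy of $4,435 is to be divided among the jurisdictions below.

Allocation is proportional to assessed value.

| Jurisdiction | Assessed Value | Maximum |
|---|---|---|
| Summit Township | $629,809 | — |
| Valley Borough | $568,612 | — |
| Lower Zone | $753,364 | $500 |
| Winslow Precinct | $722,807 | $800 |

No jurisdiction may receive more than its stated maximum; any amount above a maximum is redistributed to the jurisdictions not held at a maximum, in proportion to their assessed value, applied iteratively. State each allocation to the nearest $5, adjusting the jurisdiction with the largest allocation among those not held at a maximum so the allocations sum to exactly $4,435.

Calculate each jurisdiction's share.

Combined assessed value = 2,674,592.
Unconstrained shares: Summit Township 1,044.35; Valley Borough 942.87; Lower Zone 1,249.23; Winslow Precinct 1,198.56.
Capped: Lower Zone ($500), Winslow Precinct ($800); remaining pool $3,135 reallocated over remaining assessed value 1,198,421.
Redistributed shares: Summit Township 1,647.54 → $1,650; Valley Borough 1,487.46 → $1,485.

Summit Township: $1,650 · Valley Borough: $1,485 · Lower Zone: $500 · Winslow Precinct: $800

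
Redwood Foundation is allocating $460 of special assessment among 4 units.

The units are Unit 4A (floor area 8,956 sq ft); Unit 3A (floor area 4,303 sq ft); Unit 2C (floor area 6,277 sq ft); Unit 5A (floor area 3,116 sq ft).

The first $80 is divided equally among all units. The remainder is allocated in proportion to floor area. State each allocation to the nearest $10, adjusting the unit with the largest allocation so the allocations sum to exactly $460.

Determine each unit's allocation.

Unit 4A: $170 | Unit 3A: $90 | Unit 2C: $130 | Unit 5A: $70

Equal tier: $80 ÷ 4 = $20 apiece.
Remainder $380 by floor area (total 22,652): Unit 4A 150.24 → $150; Unit 3A 72.19 → $70; Unit 2C 105.30 → $110; Unit 5A 52.27 → $50.
Totals: Unit 4A $20 + $150 = $170; Unit 3A $20 + $70 = $90; Unit 2C $20 + $110 = $130; Unit 5A $20 + $50 = $70.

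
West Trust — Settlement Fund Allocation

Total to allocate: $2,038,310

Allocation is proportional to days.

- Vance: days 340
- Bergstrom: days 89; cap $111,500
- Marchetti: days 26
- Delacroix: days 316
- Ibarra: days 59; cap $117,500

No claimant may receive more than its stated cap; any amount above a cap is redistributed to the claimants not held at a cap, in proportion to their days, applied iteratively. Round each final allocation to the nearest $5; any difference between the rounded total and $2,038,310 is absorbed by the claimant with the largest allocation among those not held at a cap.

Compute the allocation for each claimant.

Combined days = 830.
Proportional shares (ignoring caps): Vance 834,970.36; Bergstrom 218,565.77; Marchetti 63,850.67; Delacroix 776,031.28; Ibarra 144,891.92.
Held at cap: Bergstrom ($111,500), Ibarra ($117,500); balance $1,809,310 reallocated over remaining days 682.
Redistributed shares: Vance 902,002.05 → $902,000; Marchetti 68,976.63 → $68,975; Delacroix 838,331.32 → $838,330.
Rounding difference +$5 applied to Vance → $902,005.

Vance: $902,005; Bergstrom: $111,500; Marchetti: $68,975; Delacroix: $838,330; Ibarra: $117,500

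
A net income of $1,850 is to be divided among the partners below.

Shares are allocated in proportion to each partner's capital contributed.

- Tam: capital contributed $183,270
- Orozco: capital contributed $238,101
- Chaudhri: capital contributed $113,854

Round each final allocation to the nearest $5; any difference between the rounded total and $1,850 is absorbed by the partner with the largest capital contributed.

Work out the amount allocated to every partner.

Tam: $635 · Orozco: $820 · Chaudhri: $395

Combined capital contributed = 183,270 + 238,101 + 113,854 = 535,225.
Proportional shares: Tam 633.47; Orozco 822.99; Chaudhri 393.54.
Rounded to nearest $5: Tam $635; Orozco $825; Chaudhri $395. Sum = $1,855.
Difference $1,850 − $1,855 = −$5 applied to largest capital contributed (Orozco): Orozco becomes $820.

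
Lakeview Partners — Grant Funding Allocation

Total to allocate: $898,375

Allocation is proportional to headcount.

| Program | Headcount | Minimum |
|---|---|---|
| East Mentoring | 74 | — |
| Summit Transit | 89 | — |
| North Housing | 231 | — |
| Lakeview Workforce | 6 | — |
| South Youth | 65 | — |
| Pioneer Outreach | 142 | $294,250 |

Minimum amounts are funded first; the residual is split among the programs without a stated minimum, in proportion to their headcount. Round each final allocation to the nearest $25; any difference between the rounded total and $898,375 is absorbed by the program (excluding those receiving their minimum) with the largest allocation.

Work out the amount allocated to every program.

East Mentoring: $96,150; Summit Transit: $115,625; North Housing: $300,100; Lakeview Workforce: $7,800; South Youth: $84,450; Pioneer Outreach: $294,250

Guaranteed amounts: Pioneer Outreach $294,250. Residual $604,125.
Residual split over remaining headcount 465: East Mentoring 96,140.32 → $96,150; Summit Transit 115,628.23 → $115,625; North Housing 300,113.71 → $300,125; Lakeview Workforce 7,795.16 → $7,800; South Youth 84,447.58 → $84,450.
Rounding difference −$25 applied to North Housing → $300,100.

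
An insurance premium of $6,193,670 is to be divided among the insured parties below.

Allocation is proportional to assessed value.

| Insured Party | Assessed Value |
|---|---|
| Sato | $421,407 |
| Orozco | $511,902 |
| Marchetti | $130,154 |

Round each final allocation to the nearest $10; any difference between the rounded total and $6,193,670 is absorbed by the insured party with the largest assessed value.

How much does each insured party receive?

Sato: $2,454,300 | Orozco: $2,981,350 | Marchetti: $758,020

Sum of assessed value: 421,407 + 511,902 + 130,154 = 1,063,463.
Raw shares: Sato 2,454,298.73; Orozco 2,981,346.85; Marchetti 758,024.42.
At nearest $10: Sato $2,454,300; Orozco $2,981,350; Marchetti $758,020. Sum = $6,193,670.
Sum already equals the total — no adjustment.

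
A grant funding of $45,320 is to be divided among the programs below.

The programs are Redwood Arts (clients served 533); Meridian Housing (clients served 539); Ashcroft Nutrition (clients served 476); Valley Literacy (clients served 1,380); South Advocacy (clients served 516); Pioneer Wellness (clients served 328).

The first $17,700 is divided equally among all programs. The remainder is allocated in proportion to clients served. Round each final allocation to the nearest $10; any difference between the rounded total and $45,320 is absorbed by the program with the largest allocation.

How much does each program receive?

$17,700 shared equally gives $2,950 per program.
Remainder $27,620 by clients served (total 3,772): Redwood Arts 3,902.83 → $3,900; Meridian Housing 3,946.76 → $3,950; Ashcroft Nutrition 3,485.45 → $3,490; Valley Literacy 10,104.88 → $10,100; South Advocacy 3,778.35 → $3,780; Pioneer Wellness 2,401.74 → $2,400.
Totals: Redwood Arts $2,950 + $3,900 = $6,850; Meridian Housing $2,950 + $3,950 = $6,900; Ashcroft Nutrition $2,950 + $3,490 = $6,440; Valley Literacy $2,950 + $10,100 = $13,050; South Advocacy $2,950 + $3,780 = $6,730; Pioneer Wellness $2,950 + $2,400 = $5,350.

Redwood Arts: $6,850 | Meridian Housing: $6,900 | Ashcroft Nutrition: $6,440 | Valley Literacy: $13,050 | South Advocacy: $6,730 | Pioneer Wellness: $5,350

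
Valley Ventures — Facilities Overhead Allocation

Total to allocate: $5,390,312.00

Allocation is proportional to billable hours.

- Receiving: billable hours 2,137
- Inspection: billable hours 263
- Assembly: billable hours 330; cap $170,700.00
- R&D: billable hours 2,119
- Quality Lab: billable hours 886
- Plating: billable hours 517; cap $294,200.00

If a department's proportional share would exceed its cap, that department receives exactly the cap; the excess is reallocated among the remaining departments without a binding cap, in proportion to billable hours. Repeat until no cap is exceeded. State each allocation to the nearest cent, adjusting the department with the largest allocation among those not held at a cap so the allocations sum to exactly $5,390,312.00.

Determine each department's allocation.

Sum of billable hours: 6,252.
Proportional shares (ignoring caps): Receiving 1,842,465.8900; Inspection 226,751.7684; Assembly 284,517.4280; R&D 1,826,946.7575; Quality Lab 763,886.1855; Plating 445,743.9706.
Held at cap: Assembly ($170,700.00), Plating ($294,200.00); residual $4,925,412.00 reallocated over remaining billable hours 5,405.
Remaining shares: Receiving 1,947,383.0609 → $1,947,383.06; Inspection 239,663.8957 → $239,663.90; R&D 1,930,980.2087 → $1,930,980.21; Quality Lab 807,384.8348 → $807,384.83.

Receiving: $1,947,383.06; Inspection: $239,663.90; Assembly: $170,700.00; R&D: $1,930,980.21; Quality Lab: $807,384.83; Plating: $294,200.00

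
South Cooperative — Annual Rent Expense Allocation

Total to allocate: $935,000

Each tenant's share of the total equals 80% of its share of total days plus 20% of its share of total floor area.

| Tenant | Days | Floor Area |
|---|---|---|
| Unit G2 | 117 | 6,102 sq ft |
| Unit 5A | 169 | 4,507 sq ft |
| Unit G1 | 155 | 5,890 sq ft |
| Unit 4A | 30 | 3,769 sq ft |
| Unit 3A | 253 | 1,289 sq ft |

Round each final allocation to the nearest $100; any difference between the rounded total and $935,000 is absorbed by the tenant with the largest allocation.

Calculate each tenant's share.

Days total 724; floor area total 21,557.
Composite weights (80% days + 20% floor area): Unit G2 0.1859; Unit 5A 0.2286; Unit G1 0.2259; Unit 4A 0.0681; Unit 3A 0.2915.
Proportional shares: Unit G2 173,811.33; Unit 5A 213,698.98; Unit G1 211,231.97; Unit 4A 63,689.33; Unit 3A 272,568.40.
After rounding ($100): Unit G2 $173,800; Unit 5A $213,700; Unit G1 $211,200; Unit 4A $63,700; Unit 3A $272,600. Sum = $935,000.
No rounding difference to absorb.

Unit G2: $173,800 | Unit 5A: $213,700 | Unit G1: $211,200 | Unit 4A: $63,700 | Unit 3A: $272,600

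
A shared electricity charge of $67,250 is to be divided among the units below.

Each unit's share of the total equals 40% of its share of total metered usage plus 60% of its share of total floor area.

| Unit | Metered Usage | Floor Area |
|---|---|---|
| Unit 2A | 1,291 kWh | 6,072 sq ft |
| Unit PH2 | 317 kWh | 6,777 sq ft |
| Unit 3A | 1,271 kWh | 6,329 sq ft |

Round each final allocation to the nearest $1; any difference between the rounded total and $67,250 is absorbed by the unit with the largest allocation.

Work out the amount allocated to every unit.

Unit 2A: $24,838; Unit PH2: $17,221; Unit 3A: $25,191

Metered usage total 2,879; floor area total 19,178.
Blended shares (40% metered usage + 60% floor area): Unit 2A 0.3693; Unit PH2 0.2561; Unit 3A 0.3746.
Unrounded shares: Unit 2A 24,837.81; Unit PH2 17,220.52; Unit 3A 25,191.66.
After rounding ($1): Unit 2A $24,838; Unit PH2 $17,221; Unit 3A $25,192. Sum = $67,251.
Difference $67,250 − $67,251 = −$1 applied to largest allocation (Unit 3A): Unit 3A becomes $25,191.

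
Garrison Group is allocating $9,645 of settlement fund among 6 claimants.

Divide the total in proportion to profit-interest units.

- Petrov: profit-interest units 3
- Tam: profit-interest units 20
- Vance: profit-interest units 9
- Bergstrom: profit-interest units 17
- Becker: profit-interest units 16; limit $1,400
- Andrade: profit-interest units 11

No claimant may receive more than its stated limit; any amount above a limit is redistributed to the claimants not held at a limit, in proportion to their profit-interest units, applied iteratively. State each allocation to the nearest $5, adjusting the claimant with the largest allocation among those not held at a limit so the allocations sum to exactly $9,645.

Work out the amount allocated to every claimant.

Total profit-interest units = 76.
Pro-rata shares before constraints: Petrov 380.72; Tam 2,538.16; Vance 1,142.17; Bergstrom 2,157.43; Becker 2,030.53; Andrade 1,395.99.
Capped: Becker ($1,400); balance $8,245 reallocated over remaining profit-interest units 60.
Redistributed shares: Petrov 412.25 → $410; Tam 2,748.33 → $2,750; Vance 1,236.75 → $1,235; Bergstrom 2,336.08 → $2,335; Andrade 1,511.58 → $1,510.
Rounding difference +$5 applied to Tam → $2,755.

Petrov: $410 · Tam: $2,755 · Vance: $1,235 · Bergstrom: $2,335 · Becker: $1,400 · Andrade: $1,510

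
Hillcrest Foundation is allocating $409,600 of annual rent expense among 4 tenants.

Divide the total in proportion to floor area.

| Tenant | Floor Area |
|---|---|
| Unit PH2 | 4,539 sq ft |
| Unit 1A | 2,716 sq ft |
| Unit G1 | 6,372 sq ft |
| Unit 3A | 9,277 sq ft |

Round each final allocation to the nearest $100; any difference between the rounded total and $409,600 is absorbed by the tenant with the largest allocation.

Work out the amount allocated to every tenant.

Unit PH2: $81,200 | Unit 1A: $48,600 | Unit G1: $114,000 | Unit 3A: $165,800

Sum of floor area: 22,904.
Pro-rata amounts: Unit PH2 4,539/22,904 × $409,600 = 81,172.48; Unit 1A 2,716/22,904 × $409,600 = 48,571.15; Unit G1 6,372/22,904 × $409,600 = 113,952.64; Unit 3A 9,277/22,904 × $409,600 = 165,903.74.
After rounding ($100): Unit PH2 $81,200; Unit 1A $48,600; Unit G1 $114,000; Unit 3A $165,900. Sum = $409,700.
Difference $409,600 − $409,700 = −$100 applied to largest allocation (Unit 3A): Unit 3A becomes $165,800.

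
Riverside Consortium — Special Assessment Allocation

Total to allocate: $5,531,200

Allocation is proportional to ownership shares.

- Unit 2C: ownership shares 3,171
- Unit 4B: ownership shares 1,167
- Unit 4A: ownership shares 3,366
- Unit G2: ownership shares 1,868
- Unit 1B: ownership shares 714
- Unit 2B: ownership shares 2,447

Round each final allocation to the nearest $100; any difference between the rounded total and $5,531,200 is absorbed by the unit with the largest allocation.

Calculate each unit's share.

Unit 2C: $1,377,500 · Unit 4B: $506,900 · Unit 4A: $1,462,100 · Unit G2: $811,500 · Unit 1B: $310,200 · Unit 2B: $1,063,000

Sum of ownership shares: 12,733.
Proportional shares: Unit 2C 3,171/12,733 × $5,531,200 = 1,377,478.61; Unit 4B 1,167/12,733 × $5,531,200 = 506,943.41; Unit 4A 3,366/12,733 × $5,531,200 = 1,462,186.38; Unit G2 1,868/12,733 × $5,531,200 = 811,456.97; Unit 1B 714/12,733 × $5,531,200 = 310,160.75; Unit 2B 2,447/12,733 × $5,531,200 = 1,062,973.88.
At nearest $100: Unit 2C $1,377,500; Unit 4B $506,900; Unit 4A $1,462,200; Unit G2 $811,500; Unit 1B $310,200; Unit 2B $1,063,000. Sum = $5,531,300.
Difference $5,531,200 − $5,531,300 = −$100 applied to largest allocation (Unit 4A): Unit 4A becomes $1,462,100.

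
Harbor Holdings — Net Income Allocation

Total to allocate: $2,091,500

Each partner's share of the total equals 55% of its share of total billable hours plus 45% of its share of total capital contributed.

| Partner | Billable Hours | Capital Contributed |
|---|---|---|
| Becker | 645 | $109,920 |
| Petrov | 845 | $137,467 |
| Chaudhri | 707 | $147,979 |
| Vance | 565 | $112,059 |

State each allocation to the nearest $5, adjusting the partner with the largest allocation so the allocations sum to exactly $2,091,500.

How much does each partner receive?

Totals — billable hours 2,762, capital contributed 507,425.
Blended shares (55% billable hours + 45% capital contributed): Becker 0.2259; Petrov 0.2902; Chaudhri 0.2720; Vance 0.2119.
Proportional shares: Becker 472,511.58; Petrov 606,902.45; Chaudhri 568,925.57; Vance 443,160.40.
At nearest $5: Becker $472,510; Petrov $606,900; Chaudhri $568,925; Vance $443,160. Sum = $2,091,495.
Difference $2,091,500 − $2,091,495 = +$5 applied to largest allocation (Petrov): Petrov becomes $606,905.

Becker: $472,510; Petrov: $606,905; Chaudhri: $568,925; Vance: $443,160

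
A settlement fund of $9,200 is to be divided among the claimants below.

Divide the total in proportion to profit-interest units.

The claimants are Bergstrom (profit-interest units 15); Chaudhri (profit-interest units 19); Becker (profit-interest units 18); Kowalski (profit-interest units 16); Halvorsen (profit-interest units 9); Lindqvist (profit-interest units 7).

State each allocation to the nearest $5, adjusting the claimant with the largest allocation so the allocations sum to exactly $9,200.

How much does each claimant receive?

Bergstrom: $1,645; Chaudhri: $2,085; Becker: $1,970; Kowalski: $1,750; Halvorsen: $985; Lindqvist: $765

Combined profit-interest units = 84.
Pro-rata amounts: Bergstrom 15/84 × $9,200 = 1,642.86; Chaudhri 19/84 × $9,200 = 2,080.95; Becker 18/84 × $9,200 = 1,971.43; Kowalski 16/84 × $9,200 = 1,752.38; Halvorsen 9/84 × $9,200 = 985.71; Lindqvist 7/84 × $9,200 = 766.67.
At nearest $5: Bergstrom $1,645; Chaudhri $2,080; Becker $1,970; Kowalski $1,750; Halvorsen $985; Lindqvist $765. Sum = $9,195.
Difference $9,200 − $9,195 = +$5 applied to largest allocation (Chaudhri): Chaudhri becomes $2,085.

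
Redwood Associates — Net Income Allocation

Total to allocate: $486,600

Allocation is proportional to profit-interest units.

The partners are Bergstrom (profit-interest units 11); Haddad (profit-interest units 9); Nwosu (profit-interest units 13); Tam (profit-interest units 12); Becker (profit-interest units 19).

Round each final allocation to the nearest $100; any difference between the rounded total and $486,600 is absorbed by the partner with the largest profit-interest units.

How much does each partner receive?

Bergstrom: $83,600 · Haddad: $68,400 · Nwosu: $98,800 · Tam: $91,200 · Becker: $144,600

Profit-interest units total: 64.
Pro-rata amounts: Bergstrom 11/64 × $486,600 = 83,634.38; Haddad 9/64 × $486,600 = 68,428.12; Nwosu 13/64 × $486,600 = 98,840.62; Tam 12/64 × $486,600 = 91,237.50; Becker 19/64 × $486,600 = 144,459.38.
After rounding ($100): Bergstrom $83,600; Haddad $68,400; Nwosu $98,800; Tam $91,200; Becker $144,500. Sum = $486,500.
Difference $486,600 − $486,500 = +$100 applied to largest profit-interest units (Becker): Becker becomes $144,600.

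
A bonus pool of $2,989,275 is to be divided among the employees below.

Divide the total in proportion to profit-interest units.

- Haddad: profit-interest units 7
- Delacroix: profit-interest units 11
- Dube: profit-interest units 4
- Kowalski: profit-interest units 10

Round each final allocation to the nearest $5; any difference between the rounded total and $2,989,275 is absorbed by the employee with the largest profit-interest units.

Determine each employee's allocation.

Profit-interest units total: 32.
Pro-rata amounts: Haddad 7/32 × $2,989,275 = 653,903.91; Delacroix 11/32 × $2,989,275 = 1,027,563.28; Dube 4/32 × $2,989,275 = 373,659.38; Kowalski 10/32 × $2,989,275 = 934,148.44.
At nearest $5: Haddad $653,905; Delacroix $1,027,565; Dube $373,660; Kowalski $934,150. Sum = $2,989,280.
Difference $2,989,275 − $2,989,280 = −$5 applied to largest profit-interest units (Delacroix): Delacroix becomes $1,027,560.

Haddad: $653,905; Delacroix: $1,027,560; Dube: $373,660; Kowalski: $934,150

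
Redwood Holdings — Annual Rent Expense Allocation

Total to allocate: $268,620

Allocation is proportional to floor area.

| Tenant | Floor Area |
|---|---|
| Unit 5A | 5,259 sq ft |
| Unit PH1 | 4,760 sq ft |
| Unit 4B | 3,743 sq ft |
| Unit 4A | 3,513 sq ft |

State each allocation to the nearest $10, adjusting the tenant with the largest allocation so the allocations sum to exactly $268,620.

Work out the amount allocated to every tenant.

Sum of floor area: 17,275.
Unrounded shares: Unit 5A 5,259/17,275 × $268,620 = 81,775.55; Unit PH1 4,760/17,275 × $268,620 = 74,016.28; Unit 4B 3,743/17,275 × $268,620 = 58,202.30; Unit 4A 3,513/17,275 × $268,620 = 54,625.88.
After rounding ($10): Unit 5A $81,780; Unit PH1 $74,020; Unit 4B $58,200; Unit 4A $54,630. Sum = $268,630.
Difference $268,620 − $268,630 = −$10 applied to largest allocation (Unit 5A): Unit 5A becomes $81,770.

Unit 5A: $81,770; Unit PH1: $74,020; Unit 4B: $58,200; Unit 4A: $54,630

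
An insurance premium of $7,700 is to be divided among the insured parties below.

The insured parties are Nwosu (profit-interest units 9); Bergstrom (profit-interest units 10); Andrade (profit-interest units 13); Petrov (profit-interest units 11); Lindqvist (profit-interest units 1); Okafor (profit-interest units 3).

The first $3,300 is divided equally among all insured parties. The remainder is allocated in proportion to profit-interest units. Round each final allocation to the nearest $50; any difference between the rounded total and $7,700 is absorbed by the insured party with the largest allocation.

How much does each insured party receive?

Nwosu: $1,400 · Bergstrom: $1,500 · Andrade: $1,700 · Petrov: $1,600 · Lindqvist: $650 · Okafor: $850

Equal tier: $3,300 ÷ 6 = $550 apiece.
Remainder $4,400 by profit-interest units (total 47): Nwosu 842.55 → $850; Bergstrom 936.17 → $950; Andrade 1,217.02 → $1,200; Petrov 1,029.79 → $1,050; Lindqvist 93.62 → $100; Okafor 280.85 → $300.
Rounding difference −$50 on remainder applied to Andrade.
Totals: Nwosu $550 + $850 = $1,400; Bergstrom $550 + $950 = $1,500; Andrade $550 + $1,150 = $1,700; Petrov $550 + $1,050 = $1,600; Lindqvist $550 + $100 = $650; Okafor $550 + $300 = $850.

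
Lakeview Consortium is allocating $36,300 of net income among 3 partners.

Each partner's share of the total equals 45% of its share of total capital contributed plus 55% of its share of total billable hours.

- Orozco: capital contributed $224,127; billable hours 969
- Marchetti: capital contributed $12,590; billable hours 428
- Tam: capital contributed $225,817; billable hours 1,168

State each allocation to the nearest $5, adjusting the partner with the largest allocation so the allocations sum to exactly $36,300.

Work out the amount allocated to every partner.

Orozco: $15,460 | Marchetti: $3,775 | Tam: $17,065

Totals — capital contributed 462,534, billable hours 2,565.
Composite weights (45% capital contributed + 55% billable hours): Orozco 0.4258; Marchetti 0.1040; Tam 0.4701.
Unrounded shares: Orozco 15,457.67; Marchetti 3,776.02; Tam 17,066.30.
After rounding ($5): Orozco $15,460; Marchetti $3,775; Tam $17,065. Sum = $36,300.
No rounding difference to absorb.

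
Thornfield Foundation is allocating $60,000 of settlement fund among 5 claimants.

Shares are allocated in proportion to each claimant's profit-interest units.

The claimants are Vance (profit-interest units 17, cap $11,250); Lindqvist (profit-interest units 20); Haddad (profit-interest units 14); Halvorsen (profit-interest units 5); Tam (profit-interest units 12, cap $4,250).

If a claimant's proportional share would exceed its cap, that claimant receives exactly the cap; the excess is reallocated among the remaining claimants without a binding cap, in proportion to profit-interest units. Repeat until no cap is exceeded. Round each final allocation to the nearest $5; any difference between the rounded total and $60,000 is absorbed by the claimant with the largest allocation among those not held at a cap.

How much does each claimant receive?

Vance: $11,250 · Lindqvist: $22,820 · Haddad: $15,975 · Halvorsen: $5,705 · Tam: $4,250

Combined profit-interest units = 68.
Unconstrained shares: Vance 15,000.00; Lindqvist 17,647.06; Haddad 12,352.94; Halvorsen 4,411.76; Tam 10,588.24.
Cap binds for Vance ($11,250), Tam ($4,250); remaining pool $44,500 reallocated over remaining profit-interest units 39.
Remaining shares: Lindqvist 22,820.51 → $22,820; Haddad 15,974.36 → $15,975; Halvorsen 5,705.13 → $5,705.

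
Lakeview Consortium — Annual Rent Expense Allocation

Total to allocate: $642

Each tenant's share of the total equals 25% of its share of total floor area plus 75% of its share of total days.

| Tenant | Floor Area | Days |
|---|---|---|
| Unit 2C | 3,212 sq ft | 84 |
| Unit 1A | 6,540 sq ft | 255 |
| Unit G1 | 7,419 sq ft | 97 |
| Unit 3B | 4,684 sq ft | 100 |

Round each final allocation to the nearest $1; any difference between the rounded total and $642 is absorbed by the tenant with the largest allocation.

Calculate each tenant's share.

Unit 2C: $99 | Unit 1A: $277 | Unit G1: $142 | Unit 3B: $124

Floor area total 21,855; days total 536.
Blended shares (25% floor area + 75% days): Unit 2C 0.1543; Unit 1A 0.4316; Unit G1 0.2206; Unit 3B 0.1935.
Pro-rata amounts: Unit 2C 99.05; Unit 1A 277.10; Unit G1 141.62; Unit 3B 124.23.
After rounding ($1): Unit 2C $99; Unit 1A $277; Unit G1 $142; Unit 3B $124. Sum = $642.
Rounded total matches; no reconciliation needed.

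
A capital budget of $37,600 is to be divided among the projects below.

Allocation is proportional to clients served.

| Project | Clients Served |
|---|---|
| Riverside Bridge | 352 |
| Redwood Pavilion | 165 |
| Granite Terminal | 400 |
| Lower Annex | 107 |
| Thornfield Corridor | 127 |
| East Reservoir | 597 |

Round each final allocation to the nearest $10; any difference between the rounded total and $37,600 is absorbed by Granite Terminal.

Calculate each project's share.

Riverside Bridge: $7,570; Redwood Pavilion: $3,550; Granite Terminal: $8,610; Lower Annex: $2,300; Thornfield Corridor: $2,730; East Reservoir: $12,840

Sum of clients served: 1,748.
Unrounded shares: Riverside Bridge 352/1,748 × $37,600 = 7,571.62; Redwood Pavilion 165/1,748 × $37,600 = 3,549.20; Granite Terminal 400/1,748 × $37,600 = 8,604.12; Lower Annex 107/1,748 × $37,600 = 2,301.60; Thornfield Corridor 127/1,748 × $37,600 = 2,731.81; East Reservoir 597/1,748 × $37,600 = 12,841.65.
After rounding ($10): Riverside Bridge $7,570; Redwood Pavilion $3,550; Granite Terminal $8,600; Lower Annex $2,300; Thornfield Corridor $2,730; East Reservoir $12,840. Sum = $37,590.
Difference $37,600 − $37,590 = +$10 applied to Granite Terminal: Granite Terminal becomes $8,610.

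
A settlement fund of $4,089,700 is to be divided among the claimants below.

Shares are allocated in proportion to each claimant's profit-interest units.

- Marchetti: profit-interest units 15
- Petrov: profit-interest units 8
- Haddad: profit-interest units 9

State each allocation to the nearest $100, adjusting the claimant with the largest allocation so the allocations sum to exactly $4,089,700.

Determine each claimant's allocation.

Marchetti: $1,917,100 · Petrov: $1,022,400 · Haddad: $1,150,200

Combined profit-interest units = 32.
Pro-rata amounts: Marchetti 15/32 × $4,089,700 = 1,917,046.88; Petrov 8/32 × $4,089,700 = 1,022,425.00; Haddad 9/32 × $4,089,700 = 1,150,228.12.
After rounding ($100): Marchetti $1,917,000; Petrov $1,022,400; Haddad $1,150,200. Sum = $4,089,600.
Difference $4,089,700 − $4,089,600 = +$100 applied to largest allocation (Marchetti): Marchetti becomes $1,917,100.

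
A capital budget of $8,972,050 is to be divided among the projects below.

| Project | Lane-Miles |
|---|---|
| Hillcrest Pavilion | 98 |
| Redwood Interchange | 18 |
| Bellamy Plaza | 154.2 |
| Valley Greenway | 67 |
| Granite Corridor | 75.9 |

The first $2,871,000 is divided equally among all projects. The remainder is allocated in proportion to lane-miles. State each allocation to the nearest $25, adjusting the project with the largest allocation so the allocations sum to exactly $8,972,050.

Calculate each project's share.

Equal tier: $2,871,000 ÷ 5 = $574,200 apiece.
Remainder $6,101,050 by lane-miles (total 413.1): Hillcrest Pavilion 1,447,356.33 → $1,447,350; Redwood Interchange 265,840.96 → $265,850; Bellamy Plaza 2,277,370.88 → $2,277,375; Valley Greenway 989,519.12 → $989,525; Granite Corridor 1,120,962.71 → $1,120,975.
Rounding difference −$25 on remainder applied to Bellamy Plaza.
Totals: Hillcrest Pavilion $574,200 + $1,447,350 = $2,021,550; Redwood Interchange $574,200 + $265,850 = $840,050; Bellamy Plaza $574,200 + $2,277,350 = $2,851,550; Valley Greenway $574,200 + $989,525 = $1,563,725; Granite Corridor $574,200 + $1,120,975 = $1,695,175.

Hillcrest Pavilion: $2,021,550 | Redwood Interchange: $840,050 | Bellamy Plaza: $2,851,550 | Valley Greenway: $1,563,725 | Granite Corridor: $1,695,175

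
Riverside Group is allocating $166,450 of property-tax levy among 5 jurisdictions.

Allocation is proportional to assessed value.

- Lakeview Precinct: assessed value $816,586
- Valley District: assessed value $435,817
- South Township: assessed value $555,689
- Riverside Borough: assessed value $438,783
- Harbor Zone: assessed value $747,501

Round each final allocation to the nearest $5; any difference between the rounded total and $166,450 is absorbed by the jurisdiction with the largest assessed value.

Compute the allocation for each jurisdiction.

Lakeview Precinct: $45,395 | Valley District: $24,225 | South Township: $30,890 | Riverside Borough: $24,390 | Harbor Zone: $41,550

Sum of assessed value: 2,994,376.
Raw shares: Lakeview Precinct 816,586/2,994,376 × $166,450 = 45,392.01; Valley District 435,817/2,994,376 × $166,450 = 24,226.00; South Township 555,689/2,994,376 × $166,450 = 30,889.39; Riverside Borough 438,783/2,994,376 × $166,450 = 24,390.87; Harbor Zone 747,501/2,994,376 × $166,450 = 41,551.74.
Rounded to nearest $5: Lakeview Precinct $45,390; Valley District $24,225; South Township $30,890; Riverside Borough $24,390; Harbor Zone $41,550. Sum = $166,445.
Difference $166,450 − $166,445 = +$5 applied to largest assessed value (Lakeview Precinct): Lakeview Precinct becomes $45,395.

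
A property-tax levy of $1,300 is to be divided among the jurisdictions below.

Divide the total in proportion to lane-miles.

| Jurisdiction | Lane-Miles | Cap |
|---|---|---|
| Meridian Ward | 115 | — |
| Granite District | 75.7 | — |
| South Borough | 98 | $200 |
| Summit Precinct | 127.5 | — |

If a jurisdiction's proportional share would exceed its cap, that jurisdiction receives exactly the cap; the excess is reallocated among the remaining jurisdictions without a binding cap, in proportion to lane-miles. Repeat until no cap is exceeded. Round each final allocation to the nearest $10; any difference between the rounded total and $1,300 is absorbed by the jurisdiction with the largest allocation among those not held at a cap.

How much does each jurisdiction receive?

Meridian Ward: $400 · Granite District: $260 · South Borough: $200 · Summit Precinct: $440

Combined lane-miles = 416.2.
Pro-rata shares before constraints: Meridian Ward 359.20; Granite District 236.45; South Borough 306.10; Summit Precinct 398.25.
Held at cap: South Borough ($200); remaining pool $1,100 reallocated over remaining lane-miles 318.2.
Remaining shares: Meridian Ward 397.55 → $400; Granite District 261.69 → $260; Summit Precinct 440.76 → $440.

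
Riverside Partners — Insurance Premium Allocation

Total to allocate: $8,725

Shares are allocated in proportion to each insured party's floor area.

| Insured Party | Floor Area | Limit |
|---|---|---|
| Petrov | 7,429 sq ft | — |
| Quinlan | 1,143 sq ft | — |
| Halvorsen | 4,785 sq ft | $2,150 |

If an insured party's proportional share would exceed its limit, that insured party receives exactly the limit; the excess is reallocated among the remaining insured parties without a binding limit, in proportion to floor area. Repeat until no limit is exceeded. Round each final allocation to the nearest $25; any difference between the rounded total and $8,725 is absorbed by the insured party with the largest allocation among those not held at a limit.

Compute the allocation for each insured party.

Petrov: $5,700 · Quinlan: $875 · Halvorsen: $2,150

Total floor area = 13,357.
Pro-rata shares before constraints: Petrov 4,852.74; Quinlan 746.63; Halvorsen 3,125.64.
Cap binds for Halvorsen ($2,150); balance $6,575 reallocated over remaining floor area 8,572.
Redistributed shares: Petrov 5,698.28 → $5,700; Quinlan 876.72 → $875.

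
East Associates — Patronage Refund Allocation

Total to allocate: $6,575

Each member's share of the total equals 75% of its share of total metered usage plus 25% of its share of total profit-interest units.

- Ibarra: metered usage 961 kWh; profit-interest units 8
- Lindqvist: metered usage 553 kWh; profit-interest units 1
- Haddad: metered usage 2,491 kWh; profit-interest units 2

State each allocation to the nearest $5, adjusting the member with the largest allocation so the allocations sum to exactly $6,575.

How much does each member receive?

Ibarra: $2,380 · Lindqvist: $830 · Haddad: $3,365

Totals — metered usage 4,005, profit-interest units 11.
Combined weights (75% metered usage + 25% profit-interest units): Ibarra 0.3618; Lindqvist 0.1263; Haddad 0.5119.
Proportional shares: Ibarra 2,378.71; Lindqvist 830.33; Haddad 3,365.97.
At nearest $5: Ibarra $2,380; Lindqvist $830; Haddad $3,365. Sum = $6,575.
Rounded total matches; no reconciliation needed.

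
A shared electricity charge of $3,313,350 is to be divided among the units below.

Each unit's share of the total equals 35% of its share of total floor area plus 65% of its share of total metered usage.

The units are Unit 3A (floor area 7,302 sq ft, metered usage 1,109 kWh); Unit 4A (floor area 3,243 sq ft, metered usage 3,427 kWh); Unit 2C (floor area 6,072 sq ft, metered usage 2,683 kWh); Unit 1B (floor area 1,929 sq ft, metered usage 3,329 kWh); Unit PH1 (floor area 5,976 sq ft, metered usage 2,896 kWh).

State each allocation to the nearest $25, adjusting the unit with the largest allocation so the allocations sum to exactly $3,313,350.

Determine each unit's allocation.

Floor area total 24,522; metered usage total 13,444.
Blended shares (35% floor area + 65% metered usage): Unit 3A 0.1578; Unit 4A 0.2120; Unit 2C 0.2164; Unit 1B 0.1885; Unit PH1 0.2253.
Proportional shares: Unit 3A 522,977.22; Unit 4A 702,357.38; Unit 2C 716,957.96; Unit 1B 624,517.64; Unit PH1 746,539.80.
After rounding ($25): Unit 3A $522,975; Unit 4A $702,350; Unit 2C $716,950; Unit 1B $624,525; Unit PH1 $746,550. Sum = $3,313,350.
No rounding difference to absorb.

Unit 3A: $522,975 · Unit 4A: $702,350 · Unit 2C: $716,950 · Unit 1B: $624,525 · Unit PH1: $746,550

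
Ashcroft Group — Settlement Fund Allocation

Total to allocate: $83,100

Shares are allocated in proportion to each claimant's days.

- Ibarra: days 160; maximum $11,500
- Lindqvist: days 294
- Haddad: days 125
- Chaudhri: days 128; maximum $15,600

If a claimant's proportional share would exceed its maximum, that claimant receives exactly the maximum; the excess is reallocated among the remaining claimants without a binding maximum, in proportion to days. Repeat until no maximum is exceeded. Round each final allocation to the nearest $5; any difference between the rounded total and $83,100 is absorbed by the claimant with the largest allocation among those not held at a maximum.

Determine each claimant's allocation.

Ibarra: $11,500 | Lindqvist: $39,295 | Haddad: $16,705 | Chaudhri: $15,600

Days total: 707.
Unconstrained shares: Ibarra 18,806.22; Lindqvist 34,556.44; Haddad 14,692.36; Chaudhri 15,044.98.
Held at cap: Ibarra ($11,500); residual $71,600 reallocated over remaining days 547.
Held at cap: Chaudhri ($15,600); residual $56,000 reallocated over remaining days 419.
Redistributed shares: Lindqvist 39,293.56 → $39,295; Haddad 16,706.44 → $16,705.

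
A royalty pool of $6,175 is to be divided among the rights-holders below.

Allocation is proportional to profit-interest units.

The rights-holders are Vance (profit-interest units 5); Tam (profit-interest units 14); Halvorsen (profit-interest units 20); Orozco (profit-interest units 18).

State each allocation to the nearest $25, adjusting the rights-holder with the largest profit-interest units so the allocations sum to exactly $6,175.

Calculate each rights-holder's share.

Total profit-interest units = 57.
Proportional shares: Vance 5/57 × $6,175 = 541.67; Tam 14/57 × $6,175 = 1,516.67; Halvorsen 20/57 × $6,175 = 2,166.67; Orozco 18/57 × $6,175 = 1,950.00.
At nearest $25: Vance $550; Tam $1,525; Halvorsen $2,175; Orozco $1,950. Sum = $6,200.
Difference $6,175 − $6,200 = −$25 applied to largest profit-interest units (Halvorsen): Halvorsen becomes $2,150.

Vance: $550 · Tam: $1,525 · Halvorsen: $2,150 · Orozco: $1,950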